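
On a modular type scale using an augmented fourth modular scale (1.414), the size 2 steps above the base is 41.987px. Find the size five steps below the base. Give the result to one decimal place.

The gap is -5 − (2) = -7 steps, so the factor is 1.414^-7.
41.987 ÷ 1.414⁷ = 41.987 ÷ 11.30175 ≈ 3.715

3.7px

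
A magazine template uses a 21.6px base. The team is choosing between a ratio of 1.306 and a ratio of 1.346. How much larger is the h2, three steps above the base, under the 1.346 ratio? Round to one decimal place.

4.6px

At 1.306: 21.6 × 1.306³ = 48.115px
At 1.346: 21.6 × 1.346³ = 52.673px
Difference: 52.673 − 48.115 = 4.558px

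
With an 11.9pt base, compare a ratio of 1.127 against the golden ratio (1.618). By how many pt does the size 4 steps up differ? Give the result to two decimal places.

At 1.127: 11.9 × 1.127⁴ = 19.1974pt
Golden ratio: 11.9 × 1.618⁴ = 81.5570pt
Difference: 81.5570 − 19.1974 = 62.3596pt

62.36pt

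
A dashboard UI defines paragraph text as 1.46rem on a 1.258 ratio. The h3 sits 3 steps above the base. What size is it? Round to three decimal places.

2.907rem

A modular type scale is a geometric sequence: sizeₙ = base × rⁿ.
1.46 × 1.258³ = 1.46 × 1.99087 ≈ 2.907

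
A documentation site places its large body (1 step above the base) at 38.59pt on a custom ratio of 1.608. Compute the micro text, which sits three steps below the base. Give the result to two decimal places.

38.59 ÷ 1.608⁴ = 38.59 ÷ 6.68566 ≈ 5.772

5.77pt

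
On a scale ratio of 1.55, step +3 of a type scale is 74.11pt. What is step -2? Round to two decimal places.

8.28pt

74.11 ÷ 1.55⁵ = 74.11 ÷ 8.94661 ≈ 8.284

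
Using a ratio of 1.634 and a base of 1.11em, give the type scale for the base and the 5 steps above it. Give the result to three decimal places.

1.110em, 1.814em, 2.964em, 4.843em, 7.913em, 12.930em

Step 0: 1.11em
Step 1: 1.11 × 1.634 = 1.814
Step 2: 1.11 × 1.634² = 2.964
Step 3: 1.11 × 1.634³ = 4.843
Step 4: 1.11 × 1.634⁴ = 7.913
Step 5: 1.11 × 1.634⁵ = 12.930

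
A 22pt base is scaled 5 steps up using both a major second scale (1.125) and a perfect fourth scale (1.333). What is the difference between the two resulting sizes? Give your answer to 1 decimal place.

Major second: 22.0 × 1.125⁵ = 39.645pt
Perfect fourth: 22.0 × 1.333⁵ = 92.592pt
Difference: 92.592 − 39.645 = 52.947pt

52.9pt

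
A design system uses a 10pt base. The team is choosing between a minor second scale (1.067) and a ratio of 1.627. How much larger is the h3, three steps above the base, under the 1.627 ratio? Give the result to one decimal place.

30.9pt

Minor second: 10.0 × 1.067³ = 12.148pt
At 1.627: 10.0 × 1.627³ = 43.069pt
Difference: 43.069 − 12.148 = 30.921pt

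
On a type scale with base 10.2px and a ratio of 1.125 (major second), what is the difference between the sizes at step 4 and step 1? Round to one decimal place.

Step 1: 10.2 × 1.125 = 11.475px
Step 4: 10.2 × 1.125⁴ = 16.338px
Difference: 16.338 − 11.475 = 4.863px

4.9px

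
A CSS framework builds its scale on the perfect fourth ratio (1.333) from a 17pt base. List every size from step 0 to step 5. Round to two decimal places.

17.00pt, 22.66pt, 30.21pt, 40.27pt, 53.67pt, 71.55pt

Step 0: 17pt
Step 1: 17.0 × 1.333 = 22.66
Step 2: 17.0 × 1.333² = 30.21
Step 3: 17.0 × 1.333³ = 40.27
Step 4: 17.0 × 1.333⁴ = 53.67
Step 5: 17.0 × 1.333⁵ = 71.55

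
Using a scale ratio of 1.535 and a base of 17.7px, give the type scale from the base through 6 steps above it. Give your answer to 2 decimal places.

Step 0: 17.7px
Step 1: 17.7 × 1.535 = 27.17
Step 2: 17.7 × 1.535² = 41.71
Step 3: 17.7 × 1.535³ = 64.02
Step 4: 17.7 × 1.535⁴ = 98.27
Step 5: 17.7 × 1.535⁵ = 150.84
Step 6: 17.7 × 1.535⁶ = 231.54

17.70px, 27.17px, 41.71px, 64.02px, 98.27px, 150.84px, 231.54px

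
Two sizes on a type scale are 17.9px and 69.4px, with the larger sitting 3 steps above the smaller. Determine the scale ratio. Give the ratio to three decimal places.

1.571

The ratio satisfies 17.9 × r³ = 69.4, so r = (69.4 / 17.9)^(1/3).
r = 3.8771^(1/3) ≈ 1.5710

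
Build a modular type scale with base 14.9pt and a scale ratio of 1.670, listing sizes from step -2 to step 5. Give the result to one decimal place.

Step -2: 14.9 ÷ 1.670² = 5.3
Step -1: 14.9 ÷ 1.670 = 8.9
Step 0: 14.9pt
Step 1: 14.9 × 1.670 = 24.9
Step 2: 14.9 × 1.670² = 41.6
Step 3: 14.9 × 1.670³ = 69.4
Step 4: 14.9 × 1.670⁴ = 115.9
Step 5: 14.9 × 1.670⁵ = 193.5

5.3pt, 8.9pt, 14.9pt, 24.9pt, 41.6pt, 69.4pt, 115.9pt, 193.5pt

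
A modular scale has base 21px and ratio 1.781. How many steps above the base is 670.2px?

6

1.781ⁿ = 670.2 / 21 = 31.9143
n = ln(31.9143) / ln(1.781) = 3.4631 / 0.5772 ≈ 6.00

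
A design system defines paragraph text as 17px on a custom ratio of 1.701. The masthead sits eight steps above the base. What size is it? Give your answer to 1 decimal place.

1191.5px

Each step on a modular scale multiplies by the ratio, so the size n steps from the base is base × ratioⁿ.
17.0 × 1.701⁸ = 17.0 × 70.08652 ≈ 1191.47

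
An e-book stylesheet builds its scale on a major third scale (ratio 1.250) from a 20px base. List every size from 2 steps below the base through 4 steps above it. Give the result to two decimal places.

Step -2: 20.0 ÷ 1.250² = 12.80
Step -1: 20.0 ÷ 1.250 = 16.00
Step 0: 20px
Step 1: 20.0 × 1.250 = 25.00
Step 2: 20.0 × 1.250² = 31.25
Step 3: 20.0 × 1.250³ = 39.06
Step 4: 20.0 × 1.250⁴ = 48.83

12.80px, 16.00px, 20.00px, 25.00px, 31.25px, 39.06px, 48.83px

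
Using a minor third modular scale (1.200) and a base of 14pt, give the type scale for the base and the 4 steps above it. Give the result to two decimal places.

Step 0: 14pt
Step 1: 14.0 × 1.200 = 16.80
Step 2: 14.0 × 1.200² = 20.16
Step 3: 14.0 × 1.200³ = 24.19
Step 4: 14.0 × 1.200⁴ = 29.03

14.00pt, 16.80pt, 20.16pt, 24.19pt, 29.03pt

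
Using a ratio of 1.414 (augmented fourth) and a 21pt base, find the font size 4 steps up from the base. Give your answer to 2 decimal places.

83.95pt

A modular type scale is a geometric sequence: sizeₙ = base × rⁿ.
21.0 × 1.414⁴ = 21.0 × 3.99758 ≈ 83.95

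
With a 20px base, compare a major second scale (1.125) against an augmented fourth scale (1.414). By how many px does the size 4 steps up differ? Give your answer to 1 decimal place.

Major second: 20.0 × 1.125⁴ = 32.036px
Augmented fourth: 20.0 × 1.414⁴ = 79.952px
Difference: 79.952 − 32.036 = 47.916px

47.9px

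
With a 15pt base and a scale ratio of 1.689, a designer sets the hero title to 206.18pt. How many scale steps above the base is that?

1.689ⁿ = 206.18 / 15 = 13.7453
n = ln(13.7453) / ln(1.689) = 2.6207 / 0.5241 ≈ 5.00

5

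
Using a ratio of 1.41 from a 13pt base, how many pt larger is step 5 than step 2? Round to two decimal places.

Step 2: 13.0 × 1.41² = 25.8453pt
Step 5: 13.0 × 1.41⁵ = 72.4501pt
Difference: 72.4501 − 25.8453 = 46.6048pt

46.60pt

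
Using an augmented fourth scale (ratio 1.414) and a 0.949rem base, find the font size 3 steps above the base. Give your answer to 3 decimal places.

2.683rem

Every step multiplies by the scale ratio.
0.949 × 1.414³ = 0.949 × 2.82715 ≈ 2.683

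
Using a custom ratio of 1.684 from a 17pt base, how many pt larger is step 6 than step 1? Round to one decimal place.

Step 1: 17.0 × 1.684 = 28.628pt
Step 6: 17.0 × 1.684⁶ = 387.705pt
Difference: 387.705 − 28.628 = 359.077pt

359.1pt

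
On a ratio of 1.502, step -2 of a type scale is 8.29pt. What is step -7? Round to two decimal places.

8.29 ÷ 1.502⁵ = 8.29 ÷ 7.64451 ≈ 1.084

1.08pt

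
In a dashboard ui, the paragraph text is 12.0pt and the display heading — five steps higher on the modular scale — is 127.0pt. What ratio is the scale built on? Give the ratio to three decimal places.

1.603

r⁵ = 127.0 / 12.0, so r = (127.0/12.0)^(1/5).
r = 10.5833^(1/5) ≈ 1.6030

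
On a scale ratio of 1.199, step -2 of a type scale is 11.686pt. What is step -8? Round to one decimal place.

Moving from step -2 to step -8 is 6 steps down, so divide by r⁶.
11.686 ÷ 1.199⁶ = 11.686 ÷ 2.97109 ≈ 3.933

3.9pt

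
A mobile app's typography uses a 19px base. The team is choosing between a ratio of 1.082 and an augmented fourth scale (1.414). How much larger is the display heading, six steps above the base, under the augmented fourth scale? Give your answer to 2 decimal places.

At 1.082: 19.0 × 1.082⁶ = 30.4872px
Augmented fourth: 19.0 × 1.414⁶ = 151.8623px
Difference: 151.8623 − 30.4872 = 121.3751px

121.38px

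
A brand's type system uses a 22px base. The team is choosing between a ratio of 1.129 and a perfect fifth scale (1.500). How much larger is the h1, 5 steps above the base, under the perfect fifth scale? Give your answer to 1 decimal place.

126.7px

At 1.129: 22.0 × 1.129⁵ = 40.355px
Perfect fifth: 22.0 × 1.500⁵ = 167.062px
Difference: 167.062 − 40.355 = 126.707px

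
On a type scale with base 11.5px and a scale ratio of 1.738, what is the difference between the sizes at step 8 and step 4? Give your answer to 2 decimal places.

852.48px

Step 4: 11.5 × 1.738⁴ = 104.9293px
Step 8: 11.5 × 1.738⁸ = 957.4057px
Difference: 957.4057 − 104.9293 = 852.4764px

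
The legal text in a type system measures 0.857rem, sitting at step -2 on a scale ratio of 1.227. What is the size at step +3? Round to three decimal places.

2.383rem

0.857 × 1.227⁵ = 0.857 × 2.78114 ≈ 2.383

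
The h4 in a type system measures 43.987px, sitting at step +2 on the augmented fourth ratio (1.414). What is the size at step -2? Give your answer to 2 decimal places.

11.00px

The gap is -2 − (2) = -4 steps, so the factor is 1.414^-4.
43.987 ÷ 1.414⁴ = 43.987 ÷ 3.99758 ≈ 11.003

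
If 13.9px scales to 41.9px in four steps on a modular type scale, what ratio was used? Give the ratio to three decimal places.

1.318

The ratio satisfies 13.9 × r⁴ = 41.9, so r = (41.9 / 13.9)^(1/4).
r = 3.0144^(1/4) ≈ 1.3176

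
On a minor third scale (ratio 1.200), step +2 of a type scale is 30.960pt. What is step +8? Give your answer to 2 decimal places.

92.45pt

30.960 × 1.200⁶ = 30.960 × 2.98598 ≈ 92.446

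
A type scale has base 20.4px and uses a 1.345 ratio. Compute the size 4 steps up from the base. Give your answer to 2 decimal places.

66.76px

20.4 × 1.345⁴ = 20.4 × 3.27257 ≈ 66.76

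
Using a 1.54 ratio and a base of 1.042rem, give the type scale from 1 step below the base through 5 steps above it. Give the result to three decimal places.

Step -1: 1.042 ÷ 1.54 = 0.677
Step 0: 1.042rem
Step 1: 1.042 × 1.54 = 1.605
Step 2: 1.042 × 1.54² = 2.471
Step 3: 1.042 × 1.54³ = 3.806
Step 4: 1.042 × 1.54⁴ = 5.861
Step 5: 1.042 × 1.54⁵ = 9.026

0.677rem, 1.042rem, 1.605rem, 2.471rem, 3.806rem, 5.861rem, 9.026rem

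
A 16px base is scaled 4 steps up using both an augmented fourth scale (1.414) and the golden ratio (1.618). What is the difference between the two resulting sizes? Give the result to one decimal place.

45.7px

Augmented fourth: 16.0 × 1.414⁴ = 63.961px
Golden ratio: 16.0 × 1.618⁴ = 109.656px
Difference: 109.656 − 63.961 = 45.695px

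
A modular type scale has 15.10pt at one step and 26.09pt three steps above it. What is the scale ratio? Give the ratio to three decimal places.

r³ = 26.09 / 15.10, so r = (26.09/15.10)^(1/3).
r = 1.7278^(1/3) ≈ 1.2000

1.200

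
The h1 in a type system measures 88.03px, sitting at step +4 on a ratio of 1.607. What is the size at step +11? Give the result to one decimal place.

2436.4px

Moving from step +4 to step +11 is 7 steps up, so multiply by r⁷.
88.03 × 1.607⁷ = 88.03 × 27.67650 ≈ 2436.362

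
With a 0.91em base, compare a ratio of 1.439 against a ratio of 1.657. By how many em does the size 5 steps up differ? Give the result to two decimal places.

5.75em

At 1.439: 0.91 × 1.439⁵ = 5.6149em
At 1.657: 0.91 × 1.657⁵ = 11.3672em
Difference: 11.3672 − 5.6149 = 5.7523em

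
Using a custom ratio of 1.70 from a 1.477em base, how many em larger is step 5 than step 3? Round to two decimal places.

Step 3: 1.477 × 1.70³ = 7.2565em
Step 5: 1.477 × 1.70⁵ = 20.9713em
Difference: 20.9713 − 7.2565 = 13.7148em

13.71em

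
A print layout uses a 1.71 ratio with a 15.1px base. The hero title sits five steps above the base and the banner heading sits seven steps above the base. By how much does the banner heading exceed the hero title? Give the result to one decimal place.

Step 5: 15.1 × 1.71⁵ = 220.779px
Step 7: 15.1 × 1.71⁷ = 645.579px
Difference: 645.579 − 220.779 = 424.800px

424.8px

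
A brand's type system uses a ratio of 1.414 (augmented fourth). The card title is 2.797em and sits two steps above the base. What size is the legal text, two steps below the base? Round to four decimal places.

0.6997em

2.797 ÷ 1.414⁴ = 2.797 ÷ 3.99758 ≈ 0.6997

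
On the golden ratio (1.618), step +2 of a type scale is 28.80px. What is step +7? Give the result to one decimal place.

The gap is 7 − (2) = 5 steps, so the factor is 1.618^5.
28.80 × 1.618⁵ = 28.80 × 11.08901 ≈ 319.363

319.4px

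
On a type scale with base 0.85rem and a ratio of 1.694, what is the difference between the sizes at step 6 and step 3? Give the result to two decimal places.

Step 3: 0.85 × 1.694³ = 4.1320rem
Step 6: 0.85 × 1.694⁶ = 20.0863rem
Difference: 20.0863 − 4.1320 = 15.9543rem

15.95rem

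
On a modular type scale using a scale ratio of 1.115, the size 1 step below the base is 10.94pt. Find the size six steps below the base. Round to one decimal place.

6.3pt

10.94 ÷ 1.115⁵ = 10.94 ÷ 1.72335 ≈ 6.348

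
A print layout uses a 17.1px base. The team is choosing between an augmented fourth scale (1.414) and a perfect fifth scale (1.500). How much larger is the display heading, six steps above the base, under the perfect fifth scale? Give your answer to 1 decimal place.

58.1px

Augmented fourth: 17.1 × 1.414⁶ = 136.676px
Perfect fifth: 17.1 × 1.500⁶ = 194.780px
Difference: 194.780 − 136.676 = 58.104px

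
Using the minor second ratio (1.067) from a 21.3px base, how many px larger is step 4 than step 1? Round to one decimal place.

Step 1: 21.3 × 1.067 = 22.727px
Step 4: 21.3 × 1.067⁴ = 27.608px
Difference: 27.608 − 22.727 = 4.881px

4.9px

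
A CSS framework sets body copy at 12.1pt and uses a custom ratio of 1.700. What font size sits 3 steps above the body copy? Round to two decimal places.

12.1 × 1.700³ = 12.1 × 4.91300 ≈ 59.45

59.45pt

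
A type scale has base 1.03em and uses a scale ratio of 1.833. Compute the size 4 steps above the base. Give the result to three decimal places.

Every step multiplies by the scale ratio.
1.03 × 1.833⁴ = 1.03 × 11.28885 ≈ 11.628

11.628em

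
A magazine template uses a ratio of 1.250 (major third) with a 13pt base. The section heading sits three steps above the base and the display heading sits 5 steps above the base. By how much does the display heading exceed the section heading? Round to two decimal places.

14.28pt

Step 3: 13.0 × 1.250³ = 25.3906pt
Step 5: 13.0 × 1.250⁵ = 39.6729pt
Difference: 39.6729 − 25.3906 = 14.2823pt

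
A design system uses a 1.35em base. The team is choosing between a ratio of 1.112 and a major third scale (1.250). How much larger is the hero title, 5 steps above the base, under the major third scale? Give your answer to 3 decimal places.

1.824em

At 1.112: 1.35 × 1.112⁵ = 2.29540em
Major third: 1.35 × 1.250⁵ = 4.11987em
Difference: 4.11987 − 2.29540 = 1.82447em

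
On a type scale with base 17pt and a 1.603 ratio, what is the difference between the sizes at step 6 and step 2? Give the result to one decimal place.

244.8pt

Step 2: 17.0 × 1.603² = 43.683pt
Step 6: 17.0 × 1.603⁶ = 288.436pt
Difference: 288.436 − 43.683 = 244.753pt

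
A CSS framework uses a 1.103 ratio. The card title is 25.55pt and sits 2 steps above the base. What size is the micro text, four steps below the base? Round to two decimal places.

14.19pt

The gap is -4 − (2) = -6 steps, so the factor is 1.103^-6.
25.55 ÷ 1.103⁶ = 25.55 ÷ 1.80075 ≈ 14.189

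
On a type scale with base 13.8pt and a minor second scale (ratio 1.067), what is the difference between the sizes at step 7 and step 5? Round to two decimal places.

2.64pt

Step 5: 13.8 × 1.067⁵ = 19.0854pt
Step 7: 13.8 × 1.067⁷ = 21.7285pt
Difference: 21.7285 − 19.0854 = 2.6431pt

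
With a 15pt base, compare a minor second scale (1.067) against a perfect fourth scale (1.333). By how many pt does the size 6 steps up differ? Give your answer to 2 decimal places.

Minor second: 15.0 × 1.067⁶ = 22.1349pt
Perfect fourth: 15.0 × 1.333⁶ = 84.1535pt
Difference: 84.1535 − 22.1349 = 62.0186pt

62.02pt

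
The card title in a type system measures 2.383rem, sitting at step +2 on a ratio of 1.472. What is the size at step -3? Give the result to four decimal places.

2.383 ÷ 1.472⁵ = 2.383 ÷ 6.91097 ≈ 0.3448

0.3448rem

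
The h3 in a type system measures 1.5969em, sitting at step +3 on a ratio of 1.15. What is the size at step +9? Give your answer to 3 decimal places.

1.5969 × 1.15⁶ = 1.5969 × 2.31306 ≈ 3.694

3.694em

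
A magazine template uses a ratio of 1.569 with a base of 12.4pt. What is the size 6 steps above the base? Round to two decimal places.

184.99pt

Each step on a modular scale multiplies by the ratio, so the size n steps from the base is base × ratioⁿ.
12.4 × 1.569⁶ = 12.4 × 14.91893 ≈ 184.99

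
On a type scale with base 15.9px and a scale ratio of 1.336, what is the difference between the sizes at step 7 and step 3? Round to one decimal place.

82.9px

Step 3: 15.9 × 1.336³ = 37.915px
Step 7: 15.9 × 1.336⁷ = 120.793px
Difference: 120.793 − 37.915 = 82.878px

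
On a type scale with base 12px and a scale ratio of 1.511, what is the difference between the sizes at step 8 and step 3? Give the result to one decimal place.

284.7px

Step 3: 12.0 × 1.511³ = 41.398px
Step 8: 12.0 × 1.511⁸ = 326.060px
Difference: 326.060 − 41.398 = 284.662px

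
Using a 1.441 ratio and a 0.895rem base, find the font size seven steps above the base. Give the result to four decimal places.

11.5470rem

0.895 × 1.441⁷ = 0.895 × 12.90173 ≈ 11.5470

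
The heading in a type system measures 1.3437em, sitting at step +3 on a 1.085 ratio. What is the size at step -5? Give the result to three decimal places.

Moving from step +3 to step -5 is 8 steps down, so divide by r⁸.
1.3437 ÷ 1.085⁸ = 1.3437 ÷ 1.92060 ≈ 0.700

0.700em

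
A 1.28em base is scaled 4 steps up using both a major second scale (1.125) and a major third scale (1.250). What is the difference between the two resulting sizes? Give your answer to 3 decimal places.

1.075em

Major second: 1.28 × 1.125⁴ = 2.05031em
Major third: 1.28 × 1.250⁴ = 3.12500em
Difference: 3.12500 − 2.05031 = 1.07469em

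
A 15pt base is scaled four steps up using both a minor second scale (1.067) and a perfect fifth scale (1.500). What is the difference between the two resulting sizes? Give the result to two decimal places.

56.50pt

Minor second: 15.0 × 1.067⁴ = 19.4424pt
Perfect fifth: 15.0 × 1.500⁴ = 75.9375pt
Difference: 75.9375 − 19.4424 = 56.4951pt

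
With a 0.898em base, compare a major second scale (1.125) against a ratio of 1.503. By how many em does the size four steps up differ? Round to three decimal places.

3.144em

Major second: 0.898 × 1.125⁴ = 1.43842em
At 1.503: 0.898 × 1.503⁴ = 4.58260em
Difference: 4.58260 − 1.43842 = 3.14418em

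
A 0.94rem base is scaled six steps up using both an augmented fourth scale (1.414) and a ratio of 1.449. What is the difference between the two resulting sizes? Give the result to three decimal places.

1.187rem

Augmented fourth: 0.94 × 1.414⁶ = 7.51319rem
At 1.449: 0.94 × 1.449⁶ = 8.70038rem
Difference: 8.70038 − 7.51319 = 1.18719rem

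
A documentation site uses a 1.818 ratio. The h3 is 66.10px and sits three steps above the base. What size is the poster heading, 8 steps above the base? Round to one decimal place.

The gap is 8 − (3) = 5 steps, so the factor is 1.818^5.
66.10 × 1.818⁵ = 66.10 × 19.85955 ≈ 1312.716

1312.7px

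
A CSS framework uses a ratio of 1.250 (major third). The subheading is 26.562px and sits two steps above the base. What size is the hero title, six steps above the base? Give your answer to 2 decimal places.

26.562 × 1.250⁴ = 26.562 × 2.44141 ≈ 64.849

64.85px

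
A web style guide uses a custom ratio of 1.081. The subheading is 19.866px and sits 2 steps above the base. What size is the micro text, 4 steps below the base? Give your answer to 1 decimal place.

12.4px

Moving from step +2 to step -4 is 6 steps down, so divide by r⁶.
19.866 ÷ 1.081⁶ = 19.866 ÷ 1.59571 ≈ 12.450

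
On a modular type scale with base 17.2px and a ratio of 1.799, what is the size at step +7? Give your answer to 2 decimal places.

17.2 × 1.799⁷ = 17.2 × 60.98431 ≈ 1048.93

1048.93px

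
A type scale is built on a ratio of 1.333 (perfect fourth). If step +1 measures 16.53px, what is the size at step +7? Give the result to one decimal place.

92.7px

16.53 × 1.333⁶ = 16.53 × 5.61023 ≈ 92.737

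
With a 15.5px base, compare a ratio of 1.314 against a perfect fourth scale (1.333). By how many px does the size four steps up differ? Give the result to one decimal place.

2.7px

At 1.314: 15.5 × 1.314⁴ = 46.208px
Perfect fourth: 15.5 × 1.333⁴ = 48.939px
Difference: 48.939 − 46.208 = 2.731px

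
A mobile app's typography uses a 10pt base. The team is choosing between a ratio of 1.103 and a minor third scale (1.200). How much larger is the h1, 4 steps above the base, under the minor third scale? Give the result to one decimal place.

5.9pt

At 1.103: 10.0 × 1.103⁴ = 14.801pt
Minor third: 10.0 × 1.200⁴ = 20.736pt
Difference: 20.736 − 14.801 = 5.935pt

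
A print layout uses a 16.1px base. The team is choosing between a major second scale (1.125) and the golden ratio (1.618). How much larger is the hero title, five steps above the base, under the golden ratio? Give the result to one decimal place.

Major second: 16.1 × 1.125⁵ = 29.013px
Golden ratio: 16.1 × 1.618⁵ = 178.533px
Difference: 178.533 − 29.013 = 149.520px

149.5px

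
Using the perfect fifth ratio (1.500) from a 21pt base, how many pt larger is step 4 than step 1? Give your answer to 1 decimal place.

74.8pt

Step 1: 21.0 × 1.500 = 31.500pt
Step 4: 21.0 × 1.500⁴ = 106.312pt
Difference: 106.312 − 31.500 = 74.812pt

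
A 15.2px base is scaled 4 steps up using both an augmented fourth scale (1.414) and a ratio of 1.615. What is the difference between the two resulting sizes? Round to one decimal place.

42.6px

Augmented fourth: 15.2 × 1.414⁴ = 60.763px
At 1.615: 15.2 × 1.615⁴ = 103.403px
Difference: 103.403 − 60.763 = 42.640px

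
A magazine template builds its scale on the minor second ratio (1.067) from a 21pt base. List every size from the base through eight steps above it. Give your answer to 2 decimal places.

21.00pt, 22.41pt, 23.91pt, 25.51pt, 27.22pt, 29.04pt, 30.99pt, 33.07pt, 35.28pt

Step 0: 21pt
Step 1: 21.0 × 1.067 = 22.41
Step 2: 21.0 × 1.067² = 23.91
Step 3: 21.0 × 1.067³ = 25.51
Step 4: 21.0 × 1.067⁴ = 27.22
Step 5: 21.0 × 1.067⁵ = 29.04
Step 6: 21.0 × 1.067⁶ = 30.99
Step 7: 21.0 × 1.067⁷ = 33.07
Step 8: 21.0 × 1.067⁸ = 35.28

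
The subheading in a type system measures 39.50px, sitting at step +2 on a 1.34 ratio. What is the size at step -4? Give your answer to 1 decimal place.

6.8px

39.50 ÷ 1.34⁶ = 39.50 ÷ 5.78934 ≈ 6.823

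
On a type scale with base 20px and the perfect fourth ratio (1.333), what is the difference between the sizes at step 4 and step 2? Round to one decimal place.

Step 2: 20.0 × 1.333² = 35.538px
Step 4: 20.0 × 1.333⁴ = 63.147px
Difference: 63.147 − 35.538 = 27.609px

27.6px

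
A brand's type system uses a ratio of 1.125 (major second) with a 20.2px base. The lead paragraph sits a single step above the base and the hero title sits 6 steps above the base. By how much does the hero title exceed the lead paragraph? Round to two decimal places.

18.23px

Step 1: 20.2 × 1.125 = 22.7250px
Step 6: 20.2 × 1.125⁶ = 40.9512px
Difference: 40.9512 − 22.7250 = 18.2262px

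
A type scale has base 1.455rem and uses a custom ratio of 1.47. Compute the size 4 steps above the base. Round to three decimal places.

Every step multiplies by the scale ratio.
1.455 × 1.47⁴ = 1.455 × 4.66949 ≈ 6.794

6.794rem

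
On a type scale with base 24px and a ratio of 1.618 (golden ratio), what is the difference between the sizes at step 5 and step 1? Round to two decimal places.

227.30px

Step 1: 24.0 × 1.618 = 38.8320px
Step 5: 24.0 × 1.618⁵ = 266.1361px
Difference: 266.1361 − 38.8320 = 227.3041px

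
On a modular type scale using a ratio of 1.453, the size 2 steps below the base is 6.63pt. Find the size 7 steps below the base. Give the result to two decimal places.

The gap is -7 − (-2) = -5 steps, so the factor is 1.453^-5.
6.63 ÷ 1.453⁵ = 6.63 ÷ 6.47632 ≈ 1.024

1.02pt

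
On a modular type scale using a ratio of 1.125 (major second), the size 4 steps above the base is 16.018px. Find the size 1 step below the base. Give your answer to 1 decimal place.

8.9px

The gap is -1 − (4) = -5 steps, so the factor is 1.125^-5.
16.018 ÷ 1.125⁵ = 16.018 ÷ 1.80203 ≈ 8.889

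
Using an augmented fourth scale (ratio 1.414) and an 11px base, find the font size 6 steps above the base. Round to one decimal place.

87.9px

Every step multiplies by the scale ratio.
11.0 × 1.414⁶ = 11.0 × 7.99275 ≈ 87.92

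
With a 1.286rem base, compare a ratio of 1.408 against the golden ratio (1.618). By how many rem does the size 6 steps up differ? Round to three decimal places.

13.054rem

At 1.408: 1.286 × 1.408⁶ = 10.01975rem
Golden ratio: 1.286 × 1.618⁶ = 23.07343rem
Difference: 23.07343 − 10.01975 = 13.05368rem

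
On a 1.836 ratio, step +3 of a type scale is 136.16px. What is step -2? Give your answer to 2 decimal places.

Moving from step +3 to step -2 is 5 steps down, so divide by r⁵.
136.16 ÷ 1.836⁵ = 136.16 ÷ 20.86236 ≈ 6.527

6.53px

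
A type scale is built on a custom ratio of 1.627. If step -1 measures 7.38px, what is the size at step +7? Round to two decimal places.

362.37px

The gap is 7 − (-1) = 8 steps, so the factor is 1.627^8.
7.38 × 1.627⁸ = 7.38 × 49.10214 ≈ 362.374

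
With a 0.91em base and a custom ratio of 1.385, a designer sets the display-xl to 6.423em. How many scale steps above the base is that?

6

1.385ⁿ = 6.423 / 0.91 = 7.0582
n = ln(7.0582) / ln(1.385) = 1.9542 / 0.3257 ≈ 6.00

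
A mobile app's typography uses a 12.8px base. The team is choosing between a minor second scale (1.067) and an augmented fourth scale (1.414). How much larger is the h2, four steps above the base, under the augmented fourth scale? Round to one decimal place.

34.6px

Minor second: 12.8 × 1.067⁴ = 16.591px
Augmented fourth: 12.8 × 1.414⁴ = 51.169px
Difference: 51.169 − 16.591 = 34.578px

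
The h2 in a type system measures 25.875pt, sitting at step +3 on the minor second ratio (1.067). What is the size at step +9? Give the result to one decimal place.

25.875 × 1.067⁶ = 25.875 × 1.47566 ≈ 38.183

38.2pt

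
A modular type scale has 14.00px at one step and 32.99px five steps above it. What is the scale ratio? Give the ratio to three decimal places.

1.187

r⁵ = 32.99 / 14.00, so r = (32.99/14.00)^(1/5).
r = 2.3564^(1/5) ≈ 1.1870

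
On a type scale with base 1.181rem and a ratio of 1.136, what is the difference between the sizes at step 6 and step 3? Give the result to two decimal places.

Step 3: 1.181 × 1.136³ = 1.7314rem
Step 6: 1.181 × 1.136⁶ = 2.5382rem
Difference: 2.5382 − 1.7314 = 0.8068rem

0.81rem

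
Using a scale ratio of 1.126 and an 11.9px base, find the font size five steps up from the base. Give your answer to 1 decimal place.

21.5px

A modular type scale is a geometric sequence: sizeₙ = base × rⁿ.
11.9 × 1.126⁵ = 11.9 × 1.81006 ≈ 21.54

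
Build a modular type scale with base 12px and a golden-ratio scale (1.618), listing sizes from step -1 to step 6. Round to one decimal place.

Step -1: 12.0 ÷ 1.618 = 7.4
Step 0: 12px
Step 1: 12.0 × 1.618 = 19.4
Step 2: 12.0 × 1.618² = 31.4
Step 3: 12.0 × 1.618³ = 50.8
Step 4: 12.0 × 1.618⁴ = 82.2
Step 5: 12.0 × 1.618⁵ = 133.1
Step 6: 12.0 × 1.618⁶ = 215.3

7.4px, 12.0px, 19.4px, 31.4px, 50.8px, 82.2px, 133.1px, 215.3px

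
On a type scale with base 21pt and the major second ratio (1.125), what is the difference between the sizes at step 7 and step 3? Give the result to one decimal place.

18.0pt

Step 3: 21.0 × 1.125³ = 29.900pt
Step 7: 21.0 × 1.125⁷ = 47.895pt
Difference: 47.895 − 29.900 = 17.995pt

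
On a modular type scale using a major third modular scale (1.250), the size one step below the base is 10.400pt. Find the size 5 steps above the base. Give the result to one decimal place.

Moving from step -1 to step +5 is 6 steps up, so multiply by r⁶.
10.400 × 1.250⁶ = 10.400 × 3.81470 ≈ 39.673

39.7pt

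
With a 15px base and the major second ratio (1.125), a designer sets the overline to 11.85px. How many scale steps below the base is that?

1.125ⁿ = 15 / 11.85 = 1.2658
n = ln(1.2658) / ln(1.125) = 0.2357 / 0.1178 ≈ 2.00

2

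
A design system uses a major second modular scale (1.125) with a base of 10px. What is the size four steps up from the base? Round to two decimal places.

10.0 × 1.125⁴ = 10.0 × 1.60181 ≈ 16.02

16.02px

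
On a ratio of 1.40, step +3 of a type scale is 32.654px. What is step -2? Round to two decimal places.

32.654 ÷ 1.40⁵ = 32.654 ÷ 5.37824 ≈ 6.072

6.07px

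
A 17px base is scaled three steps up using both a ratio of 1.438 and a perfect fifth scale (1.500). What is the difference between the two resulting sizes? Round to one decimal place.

At 1.438: 17.0 × 1.438³ = 50.551px
Perfect fifth: 17.0 × 1.500³ = 57.375px
Difference: 57.375 − 50.551 = 6.824px

6.8px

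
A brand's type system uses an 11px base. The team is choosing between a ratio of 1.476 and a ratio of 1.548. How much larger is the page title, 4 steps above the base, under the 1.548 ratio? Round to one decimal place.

At 1.476: 11.0 × 1.476⁴ = 52.208px
At 1.548: 11.0 × 1.548⁴ = 63.165px
Difference: 63.165 − 52.208 = 10.957px

11.0px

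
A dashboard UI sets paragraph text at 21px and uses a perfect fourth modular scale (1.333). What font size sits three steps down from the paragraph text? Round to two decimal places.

8.87px

21.0 ÷ 1.333³ = 21.0 ÷ 2.36859 ≈ 8.87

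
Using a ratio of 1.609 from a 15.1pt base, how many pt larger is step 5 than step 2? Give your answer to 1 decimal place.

123.7pt

Step 2: 15.1 × 1.609² = 39.092pt
Step 5: 15.1 × 1.609⁵ = 162.839pt
Difference: 162.839 − 39.092 = 123.747pt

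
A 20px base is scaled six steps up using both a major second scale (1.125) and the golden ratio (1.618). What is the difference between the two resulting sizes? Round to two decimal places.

318.29px

Major second: 20.0 × 1.125⁶ = 40.5457px
Golden ratio: 20.0 × 1.618⁶ = 358.8402px
Difference: 358.8402 − 40.5457 = 318.2945px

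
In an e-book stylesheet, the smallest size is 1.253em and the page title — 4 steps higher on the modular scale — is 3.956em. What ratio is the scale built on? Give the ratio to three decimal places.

1.333

The ratio satisfies 1.253 × r⁴ = 3.956, so r = (3.956 / 1.253)^(1/4).
r = 3.1572^(1/4) ≈ 1.3330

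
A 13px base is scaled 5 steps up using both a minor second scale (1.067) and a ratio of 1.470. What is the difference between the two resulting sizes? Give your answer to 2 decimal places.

Minor second: 13.0 × 1.067⁵ = 17.9790px
At 1.470: 13.0 × 1.470⁵ = 89.2339px
Difference: 89.2339 − 17.9790 = 71.2549px

71.25px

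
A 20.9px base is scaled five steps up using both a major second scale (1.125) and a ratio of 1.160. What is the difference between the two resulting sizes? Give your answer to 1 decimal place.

6.2px

Major second: 20.9 × 1.125⁵ = 37.662px
At 1.160: 20.9 × 1.160⁵ = 43.897px
Difference: 43.897 − 37.662 = 6.235px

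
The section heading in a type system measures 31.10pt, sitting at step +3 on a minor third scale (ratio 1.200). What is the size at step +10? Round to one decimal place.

31.10 × 1.200⁷ = 31.10 × 3.58318 ≈ 111.437

111.4pt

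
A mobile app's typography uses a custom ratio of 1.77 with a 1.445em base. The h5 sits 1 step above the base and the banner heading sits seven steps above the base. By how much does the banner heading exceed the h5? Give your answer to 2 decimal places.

Step 1: 1.445 × 1.77 = 2.5577em
Step 7: 1.445 × 1.77⁷ = 78.6467em
Difference: 78.6467 − 2.5577 = 76.0890em

76.09em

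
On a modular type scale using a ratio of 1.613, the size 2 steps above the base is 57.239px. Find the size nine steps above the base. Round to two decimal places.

1626.05px

Moving from step +2 to step +9 is 7 steps up, so multiply by r⁷.
57.239 × 1.613⁷ = 57.239 × 28.40799 ≈ 1626.045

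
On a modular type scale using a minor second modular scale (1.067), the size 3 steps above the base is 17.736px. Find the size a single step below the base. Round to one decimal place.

13.7px

17.736 ÷ 1.067⁴ = 17.736 ÷ 1.29616 ≈ 13.684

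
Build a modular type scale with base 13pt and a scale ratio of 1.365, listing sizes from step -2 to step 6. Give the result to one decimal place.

Step -2: 13.0 ÷ 1.365² = 7.0
Step -1: 13.0 ÷ 1.365 = 9.5
Step 0: 13pt
Step 1: 13.0 × 1.365 = 17.7
Step 2: 13.0 × 1.365² = 24.2
Step 3: 13.0 × 1.365³ = 33.1
Step 4: 13.0 × 1.365⁴ = 45.1
Step 5: 13.0 × 1.365⁵ = 61.6
Step 6: 13.0 × 1.365⁶ = 84.1

7.0pt, 9.5pt, 13.0pt, 17.7pt, 24.2pt, 33.1pt, 45.1pt, 61.6pt, 84.1pt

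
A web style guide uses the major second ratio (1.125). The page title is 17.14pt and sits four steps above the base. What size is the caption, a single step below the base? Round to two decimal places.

9.51pt

17.14 ÷ 1.125⁵ = 17.14 ÷ 1.80203 ≈ 9.511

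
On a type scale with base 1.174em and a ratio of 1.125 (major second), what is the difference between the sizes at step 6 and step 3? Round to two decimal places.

Step 3: 1.174 × 1.125³ = 1.6716em
Step 6: 1.174 × 1.125⁶ = 2.3800em
Difference: 2.3800 − 1.6716 = 0.7084em

0.71em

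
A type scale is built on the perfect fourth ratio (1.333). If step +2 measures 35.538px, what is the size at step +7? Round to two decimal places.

Moving from step +2 to step +7 is 5 steps up, so multiply by r⁵.
35.538 × 1.333⁵ = 35.538 × 4.20873 ≈ 149.570

149.57px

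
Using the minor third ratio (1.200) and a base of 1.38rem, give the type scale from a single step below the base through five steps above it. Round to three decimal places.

Step -1: 1.38 ÷ 1.200 = 1.150
Step 0: 1.38rem
Step 1: 1.38 × 1.200 = 1.656
Step 2: 1.38 × 1.200² = 1.987
Step 3: 1.38 × 1.200³ = 2.385
Step 4: 1.38 × 1.200⁴ = 2.862
Step 5: 1.38 × 1.200⁵ = 3.434

1.150rem, 1.380rem, 1.656rem, 1.987rem, 2.385rem, 2.862rem, 3.434rem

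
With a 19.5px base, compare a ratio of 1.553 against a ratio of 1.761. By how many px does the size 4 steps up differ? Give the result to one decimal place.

74.1px

At 1.553: 19.5 × 1.553⁴ = 113.428px
At 1.761: 19.5 × 1.761⁴ = 187.531px
Difference: 187.531 − 113.428 = 74.103px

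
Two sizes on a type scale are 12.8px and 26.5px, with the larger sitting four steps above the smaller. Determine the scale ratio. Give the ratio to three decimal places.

r⁴ = 26.5 / 12.8, so r = (26.5/12.8)^(1/4).
r = 2.0703^(1/4) ≈ 1.1995

1.200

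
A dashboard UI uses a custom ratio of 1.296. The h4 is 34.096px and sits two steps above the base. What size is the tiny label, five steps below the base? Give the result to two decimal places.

34.096 ÷ 1.296⁷ = 34.096 ÷ 6.14094 ≈ 5.552

5.55px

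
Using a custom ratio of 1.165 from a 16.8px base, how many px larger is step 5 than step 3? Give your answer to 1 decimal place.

Step 3: 16.8 × 1.165³ = 26.564px
Step 5: 16.8 × 1.165⁵ = 36.053px
Difference: 36.053 − 26.564 = 9.489px

9.5px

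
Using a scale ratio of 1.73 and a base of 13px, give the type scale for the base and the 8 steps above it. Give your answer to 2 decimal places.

Step 0: 13px
Step 1: 13.0 × 1.73 = 22.49
Step 2: 13.0 × 1.73² = 38.91
Step 3: 13.0 × 1.73³ = 67.31
Step 4: 13.0 × 1.73⁴ = 116.45
Step 5: 13.0 × 1.73⁵ = 201.45
Step 6: 13.0 × 1.73⁶ = 348.51
Step 7: 13.0 × 1.73⁷ = 602.93
Step 8: 13.0 × 1.73⁸ = 1043.07

13.00px, 22.49px, 38.91px, 67.31px, 116.45px, 201.45px, 348.51px, 602.93px, 1043.07px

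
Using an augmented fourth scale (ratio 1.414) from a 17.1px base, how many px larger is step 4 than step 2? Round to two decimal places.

Step 2: 17.1 × 1.414² = 34.1897px
Step 4: 17.1 × 1.414⁴ = 68.3587px
Difference: 68.3587 − 34.1897 = 34.1690px

34.17px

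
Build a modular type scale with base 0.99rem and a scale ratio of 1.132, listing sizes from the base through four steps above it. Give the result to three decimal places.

Step 0: 0.99rem
Step 1: 0.99 × 1.132 = 1.121
Step 2: 0.99 × 1.132² = 1.269
Step 3: 0.99 × 1.132³ = 1.436
Step 4: 0.99 × 1.132⁴ = 1.626

0.990rem, 1.121rem, 1.269rem, 1.436rem, 1.626rem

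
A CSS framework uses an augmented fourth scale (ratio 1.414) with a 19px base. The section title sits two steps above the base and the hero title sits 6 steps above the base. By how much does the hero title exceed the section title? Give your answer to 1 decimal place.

Step 2: 19.0 × 1.414² = 37.989px
Step 6: 19.0 × 1.414⁶ = 151.862px
Difference: 151.862 − 37.989 = 113.873px

113.9px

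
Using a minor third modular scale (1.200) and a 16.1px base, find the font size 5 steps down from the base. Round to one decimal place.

16.1 ÷ 1.200⁵ = 16.1 ÷ 2.48832 ≈ 6.47

6.5px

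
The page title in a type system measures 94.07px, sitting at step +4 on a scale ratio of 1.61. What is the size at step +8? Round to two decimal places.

632.05px

Moving from step +4 to step +8 is 4 steps up, so multiply by r⁴.
94.07 × 1.61⁴ = 94.07 × 6.71898 ≈ 632.055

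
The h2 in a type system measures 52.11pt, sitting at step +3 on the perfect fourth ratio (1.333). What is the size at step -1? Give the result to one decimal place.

52.11 ÷ 1.333⁴ = 52.11 ÷ 3.15733 ≈ 16.504

16.5pt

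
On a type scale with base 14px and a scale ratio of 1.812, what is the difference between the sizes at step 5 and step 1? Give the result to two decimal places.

Step 1: 14.0 × 1.812 = 25.3680px
Step 5: 14.0 × 1.812⁵ = 273.4759px
Difference: 273.4759 − 25.3680 = 248.1079px

248.11px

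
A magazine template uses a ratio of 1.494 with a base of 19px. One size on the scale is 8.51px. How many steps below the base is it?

2

1.494ⁿ = 19 / 8.51 = 2.2327
n = ln(2.2327) / ln(1.494) = 0.8032 / 0.4015 ≈ 2.00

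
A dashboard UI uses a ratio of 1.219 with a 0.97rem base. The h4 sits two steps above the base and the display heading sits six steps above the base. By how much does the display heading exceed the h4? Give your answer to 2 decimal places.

Step 2: 0.97 × 1.219² = 1.4414rem
Step 6: 0.97 × 1.219⁶ = 3.1827rem
Difference: 3.1827 − 1.4414 = 1.7413rem

1.74rem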